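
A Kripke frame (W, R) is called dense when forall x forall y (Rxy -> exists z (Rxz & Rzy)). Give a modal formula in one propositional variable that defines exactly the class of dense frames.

□□ψ → □ψ

The condition is density. The C4 schema □□ψ → □ψ defines it.
Suppose □□ψ→□ψ is valid. Take Rxy and set V(ψ)={w : xR²w}. Then □□ψ at x, so □ψ at x, so ψ at y, i.e. ∃z(Rxz∧Rzy).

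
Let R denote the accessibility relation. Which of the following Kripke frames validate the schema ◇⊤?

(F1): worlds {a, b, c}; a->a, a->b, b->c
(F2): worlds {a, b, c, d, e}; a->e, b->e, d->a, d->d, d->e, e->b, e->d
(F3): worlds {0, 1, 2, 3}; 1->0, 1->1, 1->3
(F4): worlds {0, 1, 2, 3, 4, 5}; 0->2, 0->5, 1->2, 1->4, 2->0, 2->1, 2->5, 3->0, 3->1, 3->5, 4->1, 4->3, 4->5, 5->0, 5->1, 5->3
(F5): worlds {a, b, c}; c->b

(F4)

This is the axiom for seriality; its first-order frame correspondent is ∀x ∃y Rxy.
(F1): fails — world c has no successor.
(F2): fails — world c has no successor.
(F3): fails — world 0 has no successor.
(F4): condition met.
(F5): fails — world a has no successor.
Valid on: (F4).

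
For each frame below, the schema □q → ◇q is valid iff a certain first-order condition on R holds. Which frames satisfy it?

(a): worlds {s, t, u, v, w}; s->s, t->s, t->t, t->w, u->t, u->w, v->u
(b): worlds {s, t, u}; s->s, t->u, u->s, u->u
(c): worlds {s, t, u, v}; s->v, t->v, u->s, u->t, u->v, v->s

(b), (c)

The schema corresponds to seriality: ∀x ∃y Rxy.
(a): fails — world w has no successor.
(b): holds.
(c): holds.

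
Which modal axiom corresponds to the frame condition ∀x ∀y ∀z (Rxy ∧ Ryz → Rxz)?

□s → □□s

A defining formula is □s → □□s (the 4 axiom).
Suppose □s→□□s is valid. Take Rxy, Ryz and set V(s)={w : Rxw}. Then □s at x, so □□s at x, so □s at y, so s at z, i.e. Rxz.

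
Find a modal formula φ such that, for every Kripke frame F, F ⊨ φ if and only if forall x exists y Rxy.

□r → ◇r

This is seriality; the standard corresponding axiom is D: □r → ◇r.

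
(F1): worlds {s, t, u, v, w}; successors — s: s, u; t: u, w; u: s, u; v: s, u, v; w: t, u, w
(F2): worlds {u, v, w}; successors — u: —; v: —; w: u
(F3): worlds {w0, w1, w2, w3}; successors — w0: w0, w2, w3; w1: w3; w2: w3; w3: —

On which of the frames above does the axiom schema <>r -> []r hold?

Frame correspondent (Sahlqvist): forall x forall y forall z (Rxy & Rxz -> y = z) — i.e. partial functionality.
(F1): fails — s sees both s and u.
(F2): condition met.
(F3): fails — w0 sees both w0 and w2.

(F2)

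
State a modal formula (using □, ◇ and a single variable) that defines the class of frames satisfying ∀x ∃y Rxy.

□r → ◇r

The condition is seriality. The D schema □r → ◇r defines it.
Suppose □r→◇r is valid. At any x set V(r)=W. Then □r at x, so ◇r at x, so x has a successor.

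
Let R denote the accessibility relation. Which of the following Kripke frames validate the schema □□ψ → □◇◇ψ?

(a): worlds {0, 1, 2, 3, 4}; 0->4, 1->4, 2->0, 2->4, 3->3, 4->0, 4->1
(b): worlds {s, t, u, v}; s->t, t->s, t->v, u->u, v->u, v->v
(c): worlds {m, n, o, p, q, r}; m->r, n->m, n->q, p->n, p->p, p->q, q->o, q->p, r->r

(b)

This is the axiom for a generalized confluence (Geach) condition; its first-order frame correspondent is ∀x ∀z (xRz → ∃w (xR²w ∧ zR²w)).
(a): fails — 0R4 but no w with 0R²w and 4R²w.
(b): holds.
(c): fails — qRo but no w with qR²w and oR²w.
Valid on: (b).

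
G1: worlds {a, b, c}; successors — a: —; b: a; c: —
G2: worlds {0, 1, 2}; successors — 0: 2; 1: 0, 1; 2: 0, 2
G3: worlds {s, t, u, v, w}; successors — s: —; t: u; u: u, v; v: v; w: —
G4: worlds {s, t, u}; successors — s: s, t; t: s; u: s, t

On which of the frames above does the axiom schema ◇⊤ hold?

This is the axiom for seriality; its first-order frame correspondent is ∀x ∃y Rxy.
G1: fails — world a has no successor.
G2: satisfies the condition.
G3: fails — world s has no successor.
G4: satisfies the condition.
Valid on: G2, G4.

G2, G4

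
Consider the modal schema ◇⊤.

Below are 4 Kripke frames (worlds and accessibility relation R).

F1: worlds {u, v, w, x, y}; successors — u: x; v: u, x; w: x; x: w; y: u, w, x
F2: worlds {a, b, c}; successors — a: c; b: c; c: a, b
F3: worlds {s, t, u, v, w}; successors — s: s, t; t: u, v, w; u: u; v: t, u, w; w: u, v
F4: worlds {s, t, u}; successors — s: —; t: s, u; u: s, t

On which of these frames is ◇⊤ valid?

F1, F2, F3

This is the axiom for seriality; its first-order frame correspondent is ∀x ∃y Rxy.
F1: holds.
F2: holds.
F3: holds.
F4: fails — world s has no successor.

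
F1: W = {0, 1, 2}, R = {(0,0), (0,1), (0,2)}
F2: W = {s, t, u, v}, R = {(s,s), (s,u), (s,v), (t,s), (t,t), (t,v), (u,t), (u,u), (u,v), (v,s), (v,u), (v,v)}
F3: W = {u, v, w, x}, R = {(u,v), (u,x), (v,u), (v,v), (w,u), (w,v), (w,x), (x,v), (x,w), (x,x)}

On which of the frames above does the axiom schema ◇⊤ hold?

F2, F3

Frame correspondent (Sahlqvist): ∀x ∃y Rxy — i.e. seriality.
F1: fails — world 1 has no successor.
F2: condition met.
F3: condition met.
Valid on: F2, F3.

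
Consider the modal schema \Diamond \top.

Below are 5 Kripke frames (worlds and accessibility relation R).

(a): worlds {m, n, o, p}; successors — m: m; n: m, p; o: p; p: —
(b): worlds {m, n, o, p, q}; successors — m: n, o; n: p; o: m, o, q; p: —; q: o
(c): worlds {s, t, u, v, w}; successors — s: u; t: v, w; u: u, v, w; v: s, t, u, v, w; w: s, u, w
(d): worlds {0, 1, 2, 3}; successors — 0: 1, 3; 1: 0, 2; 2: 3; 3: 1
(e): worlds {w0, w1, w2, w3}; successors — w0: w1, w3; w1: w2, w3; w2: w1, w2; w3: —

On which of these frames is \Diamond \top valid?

This is the axiom for seriality; its first-order frame correspondent is \forall x \exists y Rxy.
(a): fails — world p has no successor.
(b): fails — world p has no successor.
(c): holds.
(d): holds.
(e): fails — world w3 has no successor.
Valid on: (c), (d).

(c), (d)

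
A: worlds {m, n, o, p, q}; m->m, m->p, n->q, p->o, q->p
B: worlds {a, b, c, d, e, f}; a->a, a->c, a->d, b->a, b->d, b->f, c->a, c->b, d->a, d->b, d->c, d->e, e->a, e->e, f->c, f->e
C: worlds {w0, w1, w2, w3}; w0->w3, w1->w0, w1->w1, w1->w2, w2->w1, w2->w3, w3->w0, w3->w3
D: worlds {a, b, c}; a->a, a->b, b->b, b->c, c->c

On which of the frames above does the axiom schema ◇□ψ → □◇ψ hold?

The schema corresponds to convergence: ∀x ∀y ∀z (Rxy ∧ Rxz → ∃w (Ryw ∧ Rzw)).
A: fails — Rmm and Rmp but m and p have no common successor.
B: satisfies the condition.
C: fails — Rw1w1 and Rw1w0 but w1 and w0 have no common successor.
D: satisfies the condition.

B, D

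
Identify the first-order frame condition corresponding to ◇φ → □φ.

Partial functionality

This is the CD axiom.
It corresponds to partial functionality: ∀x ∀y ∀z (Rxy ∧ Rxz → y = z).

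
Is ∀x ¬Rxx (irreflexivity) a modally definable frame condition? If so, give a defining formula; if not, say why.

Not definable by any modal formula

Any modally definable frame class is closed under surjective bounded morphisms.
The 3-cycle (worlds w0,w1,w2 with w0→w1→w2→w0) is irreflexive, and the map sending every world to a single reflexive point • is a surjective bounded morphism (forth: every edge maps to (•,•); back: every world has a successor). So any modal formula valid on the 3-cycle is also valid on the reflexive point, which is not irreflexive.
Hence irreflexivity is not modally definable.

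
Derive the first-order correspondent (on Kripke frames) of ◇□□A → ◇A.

This is a Sahlqvist (Geach-type) schema ◇^1□^2A → □^0◇^1A.
Minimal-valuation argument: fix x; take any y with xR^1y and any z with xR^0z. Set V(A) to the set of worlds R-reachable from y in exactly 2 steps. Then □^2A holds at y, so the antecedent holds at x; validity forces ◇^1A at z, giving a w with zR^1w and yR^2w.
First-order correspondent: ∀x ∀y (xRy → ∃w (yR²w ∧ xRw)).

∀x ∀y (xRy → ∃w (yR²w ∧ xRw))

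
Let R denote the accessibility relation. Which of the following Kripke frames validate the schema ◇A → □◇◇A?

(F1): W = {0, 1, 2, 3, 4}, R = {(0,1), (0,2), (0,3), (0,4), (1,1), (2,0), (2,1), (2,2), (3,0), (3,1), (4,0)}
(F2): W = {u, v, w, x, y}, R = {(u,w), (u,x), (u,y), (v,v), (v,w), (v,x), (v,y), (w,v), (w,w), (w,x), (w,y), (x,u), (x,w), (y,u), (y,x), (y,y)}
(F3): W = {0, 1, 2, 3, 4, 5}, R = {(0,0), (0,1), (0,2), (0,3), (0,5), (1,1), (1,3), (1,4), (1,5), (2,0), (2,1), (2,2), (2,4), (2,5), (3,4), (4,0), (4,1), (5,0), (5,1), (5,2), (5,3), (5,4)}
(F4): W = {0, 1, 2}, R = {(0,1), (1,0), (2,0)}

(F4)

Frame correspondent (Sahlqvist): ∀x ∀y ∀z ((xRy ∧ xRz) → ∃w (y = w ∧ zR²w)) — i.e. a generalized confluence (Geach) condition.
(F1): fails — 0R2, 0R1 but no w with 2=w and 1R²w.
(F2): fails — vRv, vRy but no t with v=t and yR²t.
(F3): fails — 0R2, 0R3 but no w with 2=w and 3R²w.
(F4): ✓.
Valid on: (F4).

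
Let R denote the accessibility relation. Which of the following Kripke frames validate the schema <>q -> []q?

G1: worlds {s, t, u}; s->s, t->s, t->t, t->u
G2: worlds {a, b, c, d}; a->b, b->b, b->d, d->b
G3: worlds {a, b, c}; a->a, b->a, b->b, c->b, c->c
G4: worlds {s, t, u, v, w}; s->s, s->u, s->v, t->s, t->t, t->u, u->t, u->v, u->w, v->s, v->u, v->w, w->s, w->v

none

The schema corresponds to partial functionality: forall x forall y forall z (Rxy & Rxz -> y = z).
G1: fails — t sees both s and t.
G2: fails — b sees both b and d.
G3: fails — b sees both a and b.
G4: fails — s sees both s and u.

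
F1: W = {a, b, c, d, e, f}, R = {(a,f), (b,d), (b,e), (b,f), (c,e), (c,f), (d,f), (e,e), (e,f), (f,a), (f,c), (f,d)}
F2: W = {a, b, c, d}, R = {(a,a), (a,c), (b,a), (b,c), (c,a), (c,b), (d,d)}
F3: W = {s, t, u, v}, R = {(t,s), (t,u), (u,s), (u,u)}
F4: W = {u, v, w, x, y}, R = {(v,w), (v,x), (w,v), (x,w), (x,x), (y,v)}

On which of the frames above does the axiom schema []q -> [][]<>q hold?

F2

The schema corresponds to a generalized confluence (Geach) condition: forall x forall z (x R^2 z -> exists w (xRw & zRw)).
F1: fails — cR²f but no w with cRw and fRw.
F2: ✓.
F3: fails — tR²s but no w with tRw and sRw.
F4: fails — vR²w but no t with vRt and wRt.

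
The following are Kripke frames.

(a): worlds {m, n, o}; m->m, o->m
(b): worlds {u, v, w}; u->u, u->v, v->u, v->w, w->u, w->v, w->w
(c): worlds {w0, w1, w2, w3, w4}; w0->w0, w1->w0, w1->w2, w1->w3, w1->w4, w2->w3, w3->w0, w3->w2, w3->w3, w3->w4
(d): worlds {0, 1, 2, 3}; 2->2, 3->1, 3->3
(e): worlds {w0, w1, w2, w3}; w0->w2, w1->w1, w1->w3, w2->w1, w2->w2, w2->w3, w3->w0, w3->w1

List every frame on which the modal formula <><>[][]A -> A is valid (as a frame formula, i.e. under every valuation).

(b)

This is the axiom for a generalized confluence (Geach) condition; its first-order frame correspondent is forall x forall y (x R^2 y -> exists w (y R^2 w & x = w)).
(a): fails — oR²m but no w with mR²w and o=w.
(b): holds.
(c): fails — w1R²w0 but no w with w0R²w and w1=w.
(d): fails — 3R²1 but no w with 1R²w and 3=w.
(e): fails — w0R²w3 but no w with w3R²w and w0=w.
Valid on: (b).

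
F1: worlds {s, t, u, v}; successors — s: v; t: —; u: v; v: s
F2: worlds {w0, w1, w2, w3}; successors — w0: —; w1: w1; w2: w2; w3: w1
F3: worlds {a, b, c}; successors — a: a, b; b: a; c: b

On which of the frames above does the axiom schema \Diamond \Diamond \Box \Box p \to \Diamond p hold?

This is the axiom for a generalized confluence (Geach) condition; its first-order frame correspondent is \forall x \forall y (x R^2 y \to \exists w (y R^2 w \wedge xRw)).
F1: fails — sR²s but no w with sR²w and sRw.
F2: ✓.
F3: ✓.
Valid on: F2, F3.

F2, F3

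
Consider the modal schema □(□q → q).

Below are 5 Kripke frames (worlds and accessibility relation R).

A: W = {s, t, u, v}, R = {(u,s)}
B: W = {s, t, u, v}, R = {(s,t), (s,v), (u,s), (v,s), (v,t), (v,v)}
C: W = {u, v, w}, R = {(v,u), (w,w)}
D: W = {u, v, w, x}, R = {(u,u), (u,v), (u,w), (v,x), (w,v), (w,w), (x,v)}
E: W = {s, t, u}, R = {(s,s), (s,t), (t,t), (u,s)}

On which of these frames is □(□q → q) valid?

The schema corresponds to shift-reflexivity: ∀x ∀y (Rxy → Ryy).
A: fails — Rus but not Rss.
B: fails — Rus but not Rss.
C: fails — Rvu but not Ruu.
D: fails — Ruv but not Rvv.
E: satisfies the condition.
Valid on: E.

E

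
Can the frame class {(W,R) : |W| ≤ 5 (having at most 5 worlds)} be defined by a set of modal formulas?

Modal frame validity is preserved under disjoint unions.
Any modal formula valid on each of 6 disjoint one-world frames is valid on their disjoint union (validity is preserved under disjoint unions). Each one-world frame has |W|=1≤5, but the union has |W|=6.
So the class is not modally definable.

No — not modally definable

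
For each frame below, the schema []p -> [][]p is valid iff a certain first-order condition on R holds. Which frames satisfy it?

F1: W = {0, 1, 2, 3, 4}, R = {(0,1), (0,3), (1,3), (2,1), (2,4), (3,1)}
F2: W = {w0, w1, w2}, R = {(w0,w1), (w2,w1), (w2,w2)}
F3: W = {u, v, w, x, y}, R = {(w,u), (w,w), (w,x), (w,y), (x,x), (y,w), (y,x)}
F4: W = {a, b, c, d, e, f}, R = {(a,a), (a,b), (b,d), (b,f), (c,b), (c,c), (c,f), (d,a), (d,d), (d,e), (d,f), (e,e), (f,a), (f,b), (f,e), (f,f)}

F2

This is the axiom for transitivity; its first-order frame correspondent is forall x forall y forall z (Rxy & Ryz -> Rxz).
F1: fails — R31 and R13 but not R33.
F2: satisfies the condition.
F3: fails — Ryw and Rwu but not Ryu.
F4: fails — Rcf and Rfa but not Rca.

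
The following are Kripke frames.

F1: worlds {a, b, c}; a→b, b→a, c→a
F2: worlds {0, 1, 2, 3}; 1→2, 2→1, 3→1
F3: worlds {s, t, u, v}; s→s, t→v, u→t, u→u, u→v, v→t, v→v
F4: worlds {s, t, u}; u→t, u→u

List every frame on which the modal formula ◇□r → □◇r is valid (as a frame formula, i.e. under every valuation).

Frame correspondent (Sahlqvist): ∀x ∀y ∀z (Rxy ∧ Rxz → ∃w (Ryw ∧ Rzw)) — i.e. convergence.
F1: holds.
F2: holds.
F3: holds.
F4: fails — Rut and Rut but t and t have no common successor.
Valid on: F1, F2, F3.

F1, F2, F3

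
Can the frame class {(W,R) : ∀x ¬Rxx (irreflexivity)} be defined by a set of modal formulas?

Modal frame validity is preserved under surjective bounded morphisms.
The 2-cycle (worlds s,t with s→t→s) is irreflexive, and the map sending every world to a single reflexive point • is a surjective bounded morphism (forth: every edge maps to (•,•); back: every world has a successor). So any modal formula valid on the 2-cycle is also valid on the reflexive point, which is not irreflexive.
Hence irreflexivity is not modally definable.

Not definable by any modal formula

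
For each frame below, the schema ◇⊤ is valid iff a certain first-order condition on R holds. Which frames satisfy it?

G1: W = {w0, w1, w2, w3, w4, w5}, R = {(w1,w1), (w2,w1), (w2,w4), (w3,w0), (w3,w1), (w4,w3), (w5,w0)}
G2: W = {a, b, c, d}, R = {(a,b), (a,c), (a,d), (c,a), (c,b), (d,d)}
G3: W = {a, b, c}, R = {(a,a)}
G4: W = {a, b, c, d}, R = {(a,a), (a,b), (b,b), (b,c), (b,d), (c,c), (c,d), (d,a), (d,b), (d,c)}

The schema corresponds to seriality: ∀x ∃y Rxy.
G1: fails — world w0 has no successor.
G2: fails — world b has no successor.
G3: fails — world b has no successor.
G4: holds.

G4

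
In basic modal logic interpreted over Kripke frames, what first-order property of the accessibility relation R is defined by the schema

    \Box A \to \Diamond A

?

Suppose □A→◇A is valid. At any x set V(A)=W. Then □A at x, so ◇A at x, so x has a successor.

seriality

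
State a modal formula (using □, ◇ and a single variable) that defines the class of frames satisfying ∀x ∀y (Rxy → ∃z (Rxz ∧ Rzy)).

The condition is density. The C4 schema □□r → □r defines it.
Suppose □□r→□r is valid. Take Rxy and set V(r)={w : xR²w}. Then □□r at x, so □r at x, so r at y, i.e. ∃z(Rxz∧Rzy).

□□r → □r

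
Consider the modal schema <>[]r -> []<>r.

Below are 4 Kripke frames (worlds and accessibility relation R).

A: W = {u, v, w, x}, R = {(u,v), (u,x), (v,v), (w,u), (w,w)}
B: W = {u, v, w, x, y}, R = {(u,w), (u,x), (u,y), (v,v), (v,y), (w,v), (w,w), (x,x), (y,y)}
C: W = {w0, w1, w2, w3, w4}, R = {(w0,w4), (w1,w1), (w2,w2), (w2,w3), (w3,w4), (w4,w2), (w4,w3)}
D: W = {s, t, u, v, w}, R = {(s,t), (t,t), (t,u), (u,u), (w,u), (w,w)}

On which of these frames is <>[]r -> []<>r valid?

This is the axiom for convergence; its first-order frame correspondent is forall x forall y forall z (Rxy & Rxz -> exists w (Ryw & Rzw)).
A: fails — Ruv and Rux but v and x have no common successor.
B: fails — Ruw and Rux but w and x have no common successor.
C: fails — Rw2w2 and Rw2w3 but w2 and w3 have no common successor.
D: ✓.
Valid on: D.

D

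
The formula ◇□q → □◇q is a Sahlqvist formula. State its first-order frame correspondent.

Convergence

Suppose ◇□q→□◇q is valid. Take Rxy, Rxz and set V(q)={w : Ryw}. Then □q at y so ◇□q at x, so □◇q at x, so ◇q at z, giving w with Rzw and Ryw.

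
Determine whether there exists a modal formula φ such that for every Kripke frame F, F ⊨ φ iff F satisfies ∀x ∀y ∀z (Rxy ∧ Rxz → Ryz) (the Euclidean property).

Yes: it is the Euclidean property, defined by the 5 schema ◇q → □◇q.
Suppose ◇q→□◇q is valid. Take Rxy, Rxz and set V(q)={y}. Then ◇q at x, so □◇q at x, so ◇q at z, so some w with Rzw has q; w=y, i.e. Rzy. By symmetry of the argument, Ryz.

Yes — defined by ◇q → □◇q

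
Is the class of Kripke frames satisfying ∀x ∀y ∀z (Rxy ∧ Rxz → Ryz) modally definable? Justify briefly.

The condition is the Euclidean property. A defining modal formula is ◇q → □◇q.
Suppose ◇q→□◇q is valid. Take Rxy, Rxz and set V(q)={y}. Then ◇q at x, so □◇q at x, so ◇q at z, so some w with Rzw has q; w=y, i.e. Rzy. By symmetry of the argument, Ryz.

Yes — defined by ◇q → □◇q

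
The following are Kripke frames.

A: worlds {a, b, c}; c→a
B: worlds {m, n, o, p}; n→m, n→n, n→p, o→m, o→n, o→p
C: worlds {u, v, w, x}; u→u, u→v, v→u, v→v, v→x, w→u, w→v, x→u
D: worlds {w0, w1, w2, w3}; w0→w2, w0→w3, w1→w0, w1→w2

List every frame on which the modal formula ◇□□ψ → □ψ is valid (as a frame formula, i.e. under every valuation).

This is the axiom for a generalized confluence (Geach) condition; its first-order frame correspondent is ∀x ∀y ∀z ((xRy ∧ xRz) → ∃w (yR²w ∧ z = w)).
A: fails — cRa, cRa but no w with aR²w and a=w.
B: fails — nRm, nRm but no w with mR²w and m=w.
C: fails — vRx, vRx but no t with xR²t and x=t.
D: fails — w0Rw2, w0Rw2 but no w with w2R²w and w2=w.

none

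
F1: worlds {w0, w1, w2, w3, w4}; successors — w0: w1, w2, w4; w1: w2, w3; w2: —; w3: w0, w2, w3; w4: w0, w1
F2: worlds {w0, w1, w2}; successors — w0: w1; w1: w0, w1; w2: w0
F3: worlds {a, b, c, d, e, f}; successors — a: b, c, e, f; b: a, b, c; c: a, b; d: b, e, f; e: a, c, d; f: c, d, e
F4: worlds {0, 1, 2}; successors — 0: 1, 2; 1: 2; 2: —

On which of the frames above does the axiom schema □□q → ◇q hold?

F3

The schema corresponds to a generalized confluence (Geach) condition: ∀x ∃w (xR²w ∧ xRw).
F1: fails — at w2 but no w with w2R²w and w2Rw.
F2: fails — at w2 but no w with w2R²w and w2Rw.
F3: satisfies the condition.
F4: fails — at 1 but no w with 1R²w and 1Rw.
Valid on: F3.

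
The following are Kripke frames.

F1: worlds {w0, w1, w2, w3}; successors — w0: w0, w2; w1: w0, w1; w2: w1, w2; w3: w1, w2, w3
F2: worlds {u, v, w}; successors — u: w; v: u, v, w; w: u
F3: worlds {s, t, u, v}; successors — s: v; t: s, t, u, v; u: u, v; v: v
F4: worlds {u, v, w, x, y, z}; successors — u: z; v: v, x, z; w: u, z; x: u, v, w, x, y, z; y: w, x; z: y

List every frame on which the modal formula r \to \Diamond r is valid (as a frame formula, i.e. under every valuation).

F1

Frame correspondent (Sahlqvist): \forall x Rxx — i.e. reflexivity.
F1: holds.
F2: fails — world u does not see itself.
F3: fails — world s does not see itself.
F4: fails — world u does not see itself.
Valid on: F1.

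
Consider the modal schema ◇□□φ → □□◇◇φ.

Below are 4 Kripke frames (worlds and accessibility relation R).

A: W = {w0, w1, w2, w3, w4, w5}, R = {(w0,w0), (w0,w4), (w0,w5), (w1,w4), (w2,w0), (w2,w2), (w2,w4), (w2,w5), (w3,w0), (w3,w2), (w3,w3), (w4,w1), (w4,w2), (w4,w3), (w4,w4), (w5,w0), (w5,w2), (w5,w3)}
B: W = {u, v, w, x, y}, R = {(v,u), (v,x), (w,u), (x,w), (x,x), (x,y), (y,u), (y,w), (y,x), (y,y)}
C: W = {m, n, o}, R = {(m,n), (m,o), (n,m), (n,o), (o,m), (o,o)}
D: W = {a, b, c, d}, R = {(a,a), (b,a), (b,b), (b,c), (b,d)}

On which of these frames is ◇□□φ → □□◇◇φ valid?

A, C

This is the axiom for a generalized confluence (Geach) condition; its first-order frame correspondent is ∀x ∀y ∀z ((xRy ∧ xR²z) → ∃w (yR²w ∧ zR²w)).
A: ✓.
B: fails — vRu, vR²w but no t with uR²t and wR²t.
C: ✓.
D: fails — bRa, bR²c but no w with aR²w and cR²w.
Valid on: A, C.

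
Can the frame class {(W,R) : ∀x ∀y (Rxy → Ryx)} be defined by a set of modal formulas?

Yes: it is symmetry, defined by the B schema r → □◇r.
Suppose r→□◇r is valid. Take Rxy and set V(r)={x}. Then r at x, so □◇r at x, so ◇r at y, so some z with Ryz has r; z=x, i.e. Ryx.

Yes — defined by r → □◇r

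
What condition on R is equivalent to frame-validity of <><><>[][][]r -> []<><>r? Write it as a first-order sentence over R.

forall x forall y forall z ((x R^3 y & xRz) -> exists w (y R^3 w & z R^2 w))

This is a Sahlqvist (Geach-type) schema ◇^3□^3r → □^1◇^2r.
First-order correspondent: forall x forall y forall z ((x R^3 y & xRz) -> exists w (y R^3 w & z R^2 w)).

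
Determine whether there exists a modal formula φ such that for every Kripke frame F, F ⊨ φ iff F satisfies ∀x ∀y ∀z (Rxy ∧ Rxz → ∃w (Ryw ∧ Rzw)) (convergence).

The condition is convergence. A defining modal formula is ◇□q → □◇q.
Suppose ◇□q→□◇q is valid. Take Rxy, Rxz and set V(q)={w : Ryw}. Then □q at y so ◇□q at x, so □◇q at x, so ◇q at z, giving w with Rzw and Ryw.

Definable; ◇□q → □◇q defines it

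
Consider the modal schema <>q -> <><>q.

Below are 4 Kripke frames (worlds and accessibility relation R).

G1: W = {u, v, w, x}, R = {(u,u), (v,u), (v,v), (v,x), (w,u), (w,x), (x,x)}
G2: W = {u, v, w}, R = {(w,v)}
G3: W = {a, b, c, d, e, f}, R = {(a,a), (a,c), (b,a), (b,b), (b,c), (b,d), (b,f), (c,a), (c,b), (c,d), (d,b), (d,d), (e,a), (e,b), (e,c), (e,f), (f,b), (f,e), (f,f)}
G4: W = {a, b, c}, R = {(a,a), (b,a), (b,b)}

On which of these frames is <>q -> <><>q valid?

G1, G3, G4

The schema corresponds to a generalized confluence (Geach) condition: forall x forall y (xRy -> exists w (y = w & x R^2 w)).
G1: holds.
G2: fails — wRv but no t with v=t and wR²t.
G3: holds.
G4: holds.
Valid on: G1, G3, G4.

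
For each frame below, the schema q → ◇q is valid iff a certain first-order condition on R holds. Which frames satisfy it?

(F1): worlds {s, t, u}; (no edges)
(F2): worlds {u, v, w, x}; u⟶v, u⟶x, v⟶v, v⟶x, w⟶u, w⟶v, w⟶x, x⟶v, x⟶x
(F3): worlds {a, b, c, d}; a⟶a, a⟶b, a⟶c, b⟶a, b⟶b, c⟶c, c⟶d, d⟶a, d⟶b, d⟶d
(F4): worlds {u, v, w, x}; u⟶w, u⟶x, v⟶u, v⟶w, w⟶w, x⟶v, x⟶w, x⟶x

This is the axiom for reflexivity; its first-order frame correspondent is ∀x Rxx.
(F1): fails — world s does not see itself.
(F2): fails — world u does not see itself.
(F3): ✓.
(F4): fails — world u does not see itself.

(F3)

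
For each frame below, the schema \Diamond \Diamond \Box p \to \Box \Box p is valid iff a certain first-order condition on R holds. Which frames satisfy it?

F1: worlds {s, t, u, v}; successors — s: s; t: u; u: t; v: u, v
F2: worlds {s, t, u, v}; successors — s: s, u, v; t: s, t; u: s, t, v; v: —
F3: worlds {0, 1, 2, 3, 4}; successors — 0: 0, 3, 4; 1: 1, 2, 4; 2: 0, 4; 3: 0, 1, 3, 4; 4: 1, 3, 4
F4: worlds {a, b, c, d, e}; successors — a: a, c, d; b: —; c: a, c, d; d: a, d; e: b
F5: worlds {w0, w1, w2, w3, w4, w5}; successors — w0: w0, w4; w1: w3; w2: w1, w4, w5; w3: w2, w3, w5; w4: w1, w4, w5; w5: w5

The schema corresponds to a generalized confluence (Geach) condition: \forall x \forall y \forall z ((x R^2 y \wedge x R^2 z) \to \exists w (yRw \wedge z = w)).
F1: fails — tR²t, tR²t but no w with tRw and t=w.
F2: fails — sR²s, sR²t but no w with sRw and t=w.
F3: fails — 0R²0, 0R²1 but no w with 0Rw and 1=w.
F4: fails — aR²d, aR²c but no w with dRw and c=w.
F5: fails — w0R²w0, w0R²w1 but no w with w0Rw and w1=w.
Valid on no frame.

none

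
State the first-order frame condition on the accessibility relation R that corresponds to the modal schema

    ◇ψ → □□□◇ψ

This is a Sahlqvist (Geach-type) schema ◇^1□^0ψ → □^3◇^1ψ.
Minimal-valuation argument: fix x; take any y with xR^1y and any z with xR^3z. Set V(ψ) to the set of worlds R-reachable from y in exactly 0 steps. Then □^0ψ holds at y, so the antecedent holds at x; validity forces ◇^1ψ at z, giving a w with zR^1w and yR^0w.
First-order correspondent: ∀x ∀y ∀z ((xRy ∧ xR³z) → ∃w (y = w ∧ zRw)).

∀x ∀y ∀z ((xRy ∧ xR³z) → ∃w (y = w ∧ zRw))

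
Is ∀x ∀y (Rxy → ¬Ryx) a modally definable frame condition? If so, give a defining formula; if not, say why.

If a class were modally definable it would be closed under surjective bounded morphisms (Goldblatt–Thomason).
The 3-cycle (worlds 0,1,2 with 0→1→2→0) is asymmetric. Mapping every world to a single reflexive point • is a surjective bounded morphism, and the reflexive point is not asymmetric (R•• but asymmetry requires ¬R••).
Hence asymmetry is not modally definable.

No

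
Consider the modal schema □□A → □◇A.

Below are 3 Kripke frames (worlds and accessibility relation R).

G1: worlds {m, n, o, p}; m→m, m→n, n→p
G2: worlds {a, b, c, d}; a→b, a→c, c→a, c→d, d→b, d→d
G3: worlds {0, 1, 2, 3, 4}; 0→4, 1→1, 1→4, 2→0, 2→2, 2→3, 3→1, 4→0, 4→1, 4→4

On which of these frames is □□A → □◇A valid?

The schema corresponds to a generalized confluence (Geach) condition: ∀x ∀z (xRz → ∃w (xR²w ∧ zRw)).
G1: fails — nRp but no w with nR²w and pRw.
G2: fails — aRb but no w with aR²w and bRw.
G3: holds.

G3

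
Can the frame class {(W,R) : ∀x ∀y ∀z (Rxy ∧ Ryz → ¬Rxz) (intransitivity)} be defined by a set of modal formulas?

If a class were modally definable it would be closed under surjective bounded morphisms (Goldblatt–Thomason).
The 3-cycle (worlds w0,w1,w2 with w0→w1→w2→w0) is intransitive. Mapping every world to a single reflexive point • is a surjective bounded morphism; the reflexive point is not intransitive (R••∧R•• but R••).
So no modal formula (or set of formulas) defines exactly the intransitive frames.

Not definable by any modal formula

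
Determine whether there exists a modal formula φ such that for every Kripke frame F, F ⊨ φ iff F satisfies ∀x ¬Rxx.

Any modally definable frame class is closed under surjective bounded morphisms.
The 5-cycle (worlds a,b,c,d,e with a→b→c→d→e→a) is irreflexive, and the map sending every world to a single reflexive point • is a surjective bounded morphism (forth: every edge maps to (•,•); back: every world has a successor). So any modal formula valid on the 5-cycle is also valid on the reflexive point, which is not irreflexive.
So no modal formula (or set of formulas) defines exactly the irreflexive frames.

No — not modally definable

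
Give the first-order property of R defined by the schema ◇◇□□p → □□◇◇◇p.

This is a Sahlqvist (Geach-type) schema ◇^2□^2p → □^2◇^3p.
First-order correspondent: ∀x ∀y ∀z ((xR²y ∧ xR²z) → ∃w (yR²w ∧ zR³w)).

∀x ∀y ∀z ((xR²y ∧ xR²z) → ∃w (yR²w ∧ zR³w))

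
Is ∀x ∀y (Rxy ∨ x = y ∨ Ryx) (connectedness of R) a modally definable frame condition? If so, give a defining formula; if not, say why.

Modal frame validity is preserved under disjoint unions.
Take 3 disjoint single-world reflexive frames: each is trivially connected, but their disjoint union has 3 worlds with no edge between distinct components, so it is not connected.
So the class is not modally definable.

No — not modally definable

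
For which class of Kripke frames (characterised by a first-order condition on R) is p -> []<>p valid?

This is the B axiom.
Its frame correspondent is symmetry — forall x forall y (Rxy -> Ryx).

symmetry: forall x forall y (Rxy -> Ryx)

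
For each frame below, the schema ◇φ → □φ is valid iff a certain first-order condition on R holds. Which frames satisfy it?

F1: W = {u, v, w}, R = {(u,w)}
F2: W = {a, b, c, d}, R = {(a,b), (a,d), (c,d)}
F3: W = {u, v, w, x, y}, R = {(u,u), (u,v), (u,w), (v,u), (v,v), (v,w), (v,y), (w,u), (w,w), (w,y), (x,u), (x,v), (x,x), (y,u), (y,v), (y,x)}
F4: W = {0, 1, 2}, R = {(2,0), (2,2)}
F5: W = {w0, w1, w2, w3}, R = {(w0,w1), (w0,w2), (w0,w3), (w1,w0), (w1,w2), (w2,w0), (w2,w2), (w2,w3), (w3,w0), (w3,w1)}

F1

Frame correspondent (Sahlqvist): ∀x ∀y ∀z (Rxy ∧ Rxz → y = z) — i.e. partial functionality.
F1: condition met.
F2: fails — a sees both b and d.
F3: fails — u sees both u and v.
F4: fails — 2 sees both 0 and 2.
F5: fails — w0 sees both w1 and w2.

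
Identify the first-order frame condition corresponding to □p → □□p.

Suppose □p→□□p is valid. Take Rxy, Ryz and set V(p)={w : Rxw}. Then □p at x, so □□p at x, so □p at y, so p at z, i.e. Rxz.
Conversely, on a frame with transitivity the schema holds at every world under every valuation.
Frame condition: ∀x ∀y ∀z (Rxy ∧ Ryz → Rxz).

Transitivity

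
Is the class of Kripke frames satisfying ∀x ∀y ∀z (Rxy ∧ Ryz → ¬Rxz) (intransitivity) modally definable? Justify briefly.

No — not modally definable

Any modally definable frame class is closed under surjective bounded morphisms.
The 3-cycle (worlds 0,1,2 with 0→1→2→0) is intransitive. Mapping every world to a single reflexive point • is a surjective bounded morphism; the reflexive point is not intransitive (R••∧R•• but R••).
So the class is not modally definable.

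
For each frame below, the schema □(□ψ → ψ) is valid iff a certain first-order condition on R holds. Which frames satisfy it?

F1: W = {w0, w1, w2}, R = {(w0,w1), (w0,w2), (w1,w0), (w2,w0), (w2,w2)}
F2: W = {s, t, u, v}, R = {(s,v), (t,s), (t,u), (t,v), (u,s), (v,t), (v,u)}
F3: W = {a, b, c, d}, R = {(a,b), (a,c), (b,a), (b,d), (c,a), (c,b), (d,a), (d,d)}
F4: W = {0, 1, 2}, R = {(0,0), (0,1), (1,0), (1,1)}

This is the axiom for shift-reflexivity; its first-order frame correspondent is ∀x ∀y (Rxy → Ryy).
F1: fails — Rw1w0 but not Rw0w0.
F2: fails — Rtv but not Rvv.
F3: fails — Rab but not Rbb.
F4: holds.
Valid on: F4.

F4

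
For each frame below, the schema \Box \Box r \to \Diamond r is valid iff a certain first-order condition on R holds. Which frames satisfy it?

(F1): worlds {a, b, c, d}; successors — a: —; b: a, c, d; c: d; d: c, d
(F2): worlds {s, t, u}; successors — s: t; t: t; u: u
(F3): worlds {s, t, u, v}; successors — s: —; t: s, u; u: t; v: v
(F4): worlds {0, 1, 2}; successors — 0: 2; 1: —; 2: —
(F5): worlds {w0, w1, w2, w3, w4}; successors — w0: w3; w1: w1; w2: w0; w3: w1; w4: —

Frame correspondent (Sahlqvist): \forall x \exists w (x R^2 w \wedge xRw) — i.e. a generalized confluence (Geach) condition.
(F1): fails — at a but no w with aR²w and aRw.
(F2): condition met.
(F3): fails — at s but no w with sR²w and sRw.
(F4): fails — at 0 but no w with 0R²w and 0Rw.
(F5): fails — at w0 but no w with w0R²w and w0Rw.
Valid on: (F2).

(F2)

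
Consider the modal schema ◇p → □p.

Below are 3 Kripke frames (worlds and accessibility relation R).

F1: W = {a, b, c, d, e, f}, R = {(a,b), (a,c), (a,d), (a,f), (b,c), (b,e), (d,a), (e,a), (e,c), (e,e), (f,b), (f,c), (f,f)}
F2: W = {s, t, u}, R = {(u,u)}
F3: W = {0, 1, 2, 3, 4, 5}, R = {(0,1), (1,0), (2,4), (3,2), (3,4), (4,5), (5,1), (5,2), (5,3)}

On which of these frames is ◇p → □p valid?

F2

This is the axiom for partial functionality; its first-order frame correspondent is ∀x ∀y ∀z (Rxy ∧ Rxz → y = z).
F1: fails — a sees both b and c.
F2: condition met.
F3: fails — 3 sees both 2 and 4.
Valid on: F2.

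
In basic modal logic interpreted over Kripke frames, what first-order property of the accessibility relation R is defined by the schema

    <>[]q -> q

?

Equivalently (dual form): q → □◇q.
Suppose q→□◇q is valid. Take Rxy and set V(q)={x}. Then q at x, so □◇q at x, so ◇q at y, so some z with Ryz has q; z=x, i.e. Ryx.
The converse is a direct semantic check.
So the correspondent is symmetry.

symmetry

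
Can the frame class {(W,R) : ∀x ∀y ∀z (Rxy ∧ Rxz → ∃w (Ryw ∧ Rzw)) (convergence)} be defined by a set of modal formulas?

Yes, by ◇□p → □◇p

Yes: it is convergence, defined by the .2 schema ◇□p → □◇p.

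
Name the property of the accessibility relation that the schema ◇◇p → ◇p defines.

This is frame-equivalent to □p → □□p (substitute ¬p for p and contrapose).
Suppose □p→□□p is valid. Take Rxy, Ryz and set V(p)={w : Rxw}. Then □p at x, so □□p at x, so □p at y, so p at z, i.e. Rxz.

transitivity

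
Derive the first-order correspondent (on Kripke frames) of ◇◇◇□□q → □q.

∀x ∀y ∀z ((xR³y ∧ xRz) → ∃w (yR²w ∧ z = w))

This is a Sahlqvist (Geach-type) schema ◇^3□^2q → □^1◇^0q.
Minimal-valuation argument: fix x; take any y with xR^3y and any z with xR^1z. Set V(q) to the set of worlds R-reachable from y in exactly 2 steps. Then □^2q holds at y, so the antecedent holds at x; validity forces ◇^0q at z, giving a w with zR^0w and yR^2w.
First-order correspondent: ∀x ∀y ∀z ((xR³y ∧ xRz) → ∃w (yR²w ∧ z = w)).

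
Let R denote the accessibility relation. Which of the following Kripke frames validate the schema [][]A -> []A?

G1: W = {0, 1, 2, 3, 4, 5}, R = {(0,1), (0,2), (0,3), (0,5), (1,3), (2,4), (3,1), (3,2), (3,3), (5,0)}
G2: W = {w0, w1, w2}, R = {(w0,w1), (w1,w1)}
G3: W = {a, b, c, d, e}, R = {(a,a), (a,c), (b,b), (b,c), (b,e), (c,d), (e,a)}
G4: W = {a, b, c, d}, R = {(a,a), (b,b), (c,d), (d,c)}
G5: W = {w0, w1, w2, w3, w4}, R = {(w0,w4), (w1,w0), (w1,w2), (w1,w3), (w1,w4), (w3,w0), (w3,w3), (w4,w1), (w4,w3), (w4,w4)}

G2

This is the axiom for density; its first-order frame correspondent is forall x forall y (Rxy -> exists z (Rxz & Rzy)).
G1: fails — R50 but no z with R5z and Rz0.
G2: satisfies the condition.
G3: fails — Rcd but no z with Rcz and Rzd.
G4: fails — Rcd but no z with Rcz and Rzd.
G5: fails — Rw1w2 but no z with Rw1z and Rzw2.
Valid on: G2.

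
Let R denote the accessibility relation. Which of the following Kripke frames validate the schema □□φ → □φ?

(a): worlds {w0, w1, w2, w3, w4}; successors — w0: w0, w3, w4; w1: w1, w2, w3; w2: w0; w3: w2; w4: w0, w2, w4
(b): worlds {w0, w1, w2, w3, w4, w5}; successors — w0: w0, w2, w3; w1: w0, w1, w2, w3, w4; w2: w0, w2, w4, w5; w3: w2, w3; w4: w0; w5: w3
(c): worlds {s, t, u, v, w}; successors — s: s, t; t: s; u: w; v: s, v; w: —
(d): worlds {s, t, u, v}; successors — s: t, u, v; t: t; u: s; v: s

This is the axiom for density; its first-order frame correspondent is ∀x ∀y (Rxy → ∃z (Rxz ∧ Rzy)).
(a): fails — Rw3w2 but no z with Rw3z and Rzw2.
(b): ✓.
(c): fails — Ruw but no z with Ruz and Rzw.
(d): fails — Rus but no z with Ruz and Rzs.
Valid on: (b).

(b)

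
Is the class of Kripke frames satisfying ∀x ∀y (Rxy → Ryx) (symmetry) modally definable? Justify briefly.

The condition is symmetry. A defining modal formula is p → □◇p.
Suppose p→□◇p is valid. Take Rxy and set V(p)={x}. Then p at x, so □◇p at x, so ◇p at y, so some z with Ryz has p; z=x, i.e. Ryx.

Definable; p → □◇p defines it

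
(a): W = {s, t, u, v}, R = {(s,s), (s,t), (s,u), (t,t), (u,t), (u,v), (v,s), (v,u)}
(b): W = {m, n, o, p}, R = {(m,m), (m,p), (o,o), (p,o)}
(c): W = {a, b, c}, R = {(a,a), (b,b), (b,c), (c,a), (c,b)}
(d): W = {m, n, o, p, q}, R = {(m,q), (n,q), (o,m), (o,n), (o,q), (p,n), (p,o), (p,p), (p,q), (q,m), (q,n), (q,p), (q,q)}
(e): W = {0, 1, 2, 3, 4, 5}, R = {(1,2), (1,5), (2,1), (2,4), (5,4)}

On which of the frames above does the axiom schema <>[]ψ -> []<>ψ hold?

This is the axiom for convergence; its first-order frame correspondent is forall x forall y forall z (Rxy & Rxz -> exists w (Ryw & Rzw)).
(a): fails — Ruv and Rut but v and t have no common successor.
(b): fails — Rmm and Rmp but m and p have no common successor.
(c): fails — Rcb and Rca but b and a have no common successor.
(d): ✓.
(e): fails — R21 and R24 but 1 and 4 have no common successor.
Valid on: (d).

(d)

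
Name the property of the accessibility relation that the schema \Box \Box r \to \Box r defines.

Suppose □□r→□r is valid. Take Rxy and set V(r)={w : xR²w}. Then □□r at x, so □r at x, so r at y, i.e. ∃z(Rxz∧Rzy).
The converse is a direct semantic check.
Frame condition: \forall x \forall y (Rxy \to \exists z (Rxz \wedge Rzy)).

density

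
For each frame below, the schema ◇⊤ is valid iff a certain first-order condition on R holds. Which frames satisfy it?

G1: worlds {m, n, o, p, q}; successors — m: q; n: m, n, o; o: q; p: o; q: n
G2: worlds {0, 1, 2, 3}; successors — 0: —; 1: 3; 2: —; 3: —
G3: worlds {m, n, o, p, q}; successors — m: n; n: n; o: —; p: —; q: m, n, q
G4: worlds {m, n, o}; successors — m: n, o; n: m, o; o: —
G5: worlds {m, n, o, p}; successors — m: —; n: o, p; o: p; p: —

The schema corresponds to seriality: ∀x ∃y Rxy.
G1: satisfies the condition.
G2: fails — world 0 has no successor.
G3: fails — world o has no successor.
G4: fails — world o has no successor.
G5: fails — world m has no successor.

G1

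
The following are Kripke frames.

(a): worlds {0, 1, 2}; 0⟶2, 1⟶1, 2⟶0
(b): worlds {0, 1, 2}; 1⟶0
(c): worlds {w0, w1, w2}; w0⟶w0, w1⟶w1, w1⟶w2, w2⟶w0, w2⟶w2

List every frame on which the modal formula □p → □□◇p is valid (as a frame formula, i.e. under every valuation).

This is the axiom for a generalized confluence (Geach) condition; its first-order frame correspondent is ∀x ∀z (xR²z → ∃w (xRw ∧ zRw)).
(a): ✓.
(b): ✓.
(c): fails — w1R²w0 but no w with w1Rw and w0Rw.
Valid on: (a), (b).

(a), (b)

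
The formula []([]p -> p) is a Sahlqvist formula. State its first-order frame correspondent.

This schema is the T□ axiom.
It corresponds to shift-reflexivity: forall x forall y (Rxy -> Ryy).

shift-reflexivity: forall x forall y (Rxy -> Ryy)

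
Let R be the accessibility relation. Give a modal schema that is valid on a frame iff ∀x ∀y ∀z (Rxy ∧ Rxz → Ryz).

A defining formula is ◇s → □◇s (the 5 axiom).
Suppose ◇s→□◇s is valid. Take Rxy, Rxz and set V(s)={y}. Then ◇s at x, so □◇s at x, so ◇s at z, so some w with Rzw has s; w=y, i.e. Rzy. By symmetry of the argument, Ryz.

◇s → □◇s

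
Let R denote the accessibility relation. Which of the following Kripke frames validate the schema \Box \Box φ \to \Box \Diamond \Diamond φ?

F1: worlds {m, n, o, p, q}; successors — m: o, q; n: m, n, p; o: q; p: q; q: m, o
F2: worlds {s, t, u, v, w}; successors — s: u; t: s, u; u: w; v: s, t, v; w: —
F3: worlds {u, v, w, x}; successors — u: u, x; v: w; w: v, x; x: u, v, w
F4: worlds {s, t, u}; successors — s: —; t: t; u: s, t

F1, F3

This is the axiom for a generalized confluence (Geach) condition; its first-order frame correspondent is \forall x \forall z (xRz \to \exists w (x R^2 w \wedge z R^2 w)).
F1: condition met.
F2: fails — sRu but no w* with sR²w* and uR²w*.
F3: condition met.
F4: fails — uRs but no w with uR²w and sR²w.
Valid on: F1, F3.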